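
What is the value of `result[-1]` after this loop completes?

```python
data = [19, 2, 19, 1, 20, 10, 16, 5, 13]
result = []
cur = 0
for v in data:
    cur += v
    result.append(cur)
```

Cumulative sum ends at 105
`result` takes the values: [] → [19] → [19, 21] → [19, 21, 40] → [19, 21, 40, 41] → [19, 21, 40, 41, 61] → [19, 21, 40, 41, 61, 71] → [19, 21, 40, 41, 61, 71, 87] → [19, 21, 40, 41, 61, 71, 87, 92] → [19, 21, 40, 41, 61, 71, 87, 92, 105]
So `result[-1]` = 105

Answer: 105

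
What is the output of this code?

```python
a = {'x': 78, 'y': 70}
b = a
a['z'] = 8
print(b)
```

Key concept: dict aliasing.
Step by step:
`a = {'x': 78, 'y': 70}` → a = {'x': 78, 'y': 70}
`b = a` → b = {'x': 78, 'y': 70} (same object as a)
`a['z'] = 8` → a = {'x': 78, 'y': 70, 'z': 8} (same object as b); b = {'x': 78, 'y': 70, 'z': 8} (same object as a)
`print(b)` → prints {'x': 78, 'y': 70, 'z': 8}

Answer: {'x': 78, 'y': 70, 'z': 8}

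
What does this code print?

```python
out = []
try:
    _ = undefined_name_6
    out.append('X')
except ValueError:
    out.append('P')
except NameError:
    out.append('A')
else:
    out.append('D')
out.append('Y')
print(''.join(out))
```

Execution trace: 'A' (except NameError) → 'Y' (after the try/except). Output: AY

Answer: AY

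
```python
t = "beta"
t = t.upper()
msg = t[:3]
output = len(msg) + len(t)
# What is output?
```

Trace:
`t = "beta"` → t = 'beta'
`t = t.upper()` → t = 'BETA'
`msg = t[:3]` → msg = 'BET'
`output = len(msg) + len(t)` → output = 7
So output = 7

Answer: 7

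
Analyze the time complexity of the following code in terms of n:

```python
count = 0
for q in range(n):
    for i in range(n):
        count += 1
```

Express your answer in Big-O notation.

Each loop level contributes: n × n. Multiplying the contributions gives O(n^2).

Answer: O(n^2)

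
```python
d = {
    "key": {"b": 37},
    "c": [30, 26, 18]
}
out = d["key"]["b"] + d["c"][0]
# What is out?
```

Trace:
`d = { ...` → d = {'key': {'b': 37}, 'c': [30, 26, 18]}
`out = d["key"]["b"] + d["c"][0]` → out = 67
So out = 67

Answer: 67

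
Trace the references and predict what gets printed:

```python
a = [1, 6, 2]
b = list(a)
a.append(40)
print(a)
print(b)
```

Key concept: list() constructor creates copy.
Step by step:
`a = [1, 6, 2]` → a = [1, 6, 2]
`b = list(a)` → b = [1, 6, 2]
`a.append(40)` → a = [1, 6, 2, 40]
`print(a)` → prints [1, 6, 2, 40]
`print(b)` → prints [1, 6, 2]

Answer:
[1, 6, 2, 40]
[1, 6, 2]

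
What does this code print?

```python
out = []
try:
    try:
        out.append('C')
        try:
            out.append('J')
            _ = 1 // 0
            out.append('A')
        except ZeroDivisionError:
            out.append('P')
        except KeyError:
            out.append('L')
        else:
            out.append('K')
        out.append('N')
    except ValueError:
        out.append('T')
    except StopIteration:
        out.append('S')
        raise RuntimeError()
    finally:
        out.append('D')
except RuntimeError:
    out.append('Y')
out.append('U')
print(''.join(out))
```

Execution trace: 'C' (try body) → 'J' (inner try body) → 'P' (inner except ZeroDivisionError) → 'N' (try body, no exception) → 'D' (finally) → 'U' (after the try/except). Output: CJPNDU

Answer: CJPNDU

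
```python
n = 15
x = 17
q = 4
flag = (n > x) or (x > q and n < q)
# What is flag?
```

Trace:
`n = 15` → n = 15
`x = 17` → x = 17
`q = 4` → q = 4
`flag = (n > x) or (x > q and n < q)` → flag = False
So flag = False

Answer: False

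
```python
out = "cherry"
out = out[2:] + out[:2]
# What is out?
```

Trace:
`out = "cherry"` → out = 'cherry'
`out = out[2:] + out[:2]` → out = 'errych'
So out = 'errych'

Answer: 'errych'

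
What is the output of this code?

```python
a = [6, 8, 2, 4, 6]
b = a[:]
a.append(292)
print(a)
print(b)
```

Key concept: slice [:] creates copy.
Step by step:
`a = [6, 8, 2, 4, 6]` → a = [6, 8, 2, 4, 6]
`b = a[:]` → b = [6, 8, 2, 4, 6]
`a.append(292)` → a = [6, 8, 2, 4, 6, 292]
`print(a)` → prints [6, 8, 2, 4, 6, 292]
`print(b)` → prints [6, 8, 2, 4, 6]

Answer:
[6, 8, 2, 4, 6, 292]
[6, 8, 2, 4, 6]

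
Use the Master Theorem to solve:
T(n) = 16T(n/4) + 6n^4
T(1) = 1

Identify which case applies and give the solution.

a=16, b=4, f(n)=6n^4. log_4(16) = 2. Since c=4 > 2 and the regularity condition holds (16(n/4)^4 = (16/4^4)n^4 with 16/4^4 < 1), Case 3 applies: T(n) = Θ(f(n)) = O(n^4).

Answer: O(n^4) - Case 3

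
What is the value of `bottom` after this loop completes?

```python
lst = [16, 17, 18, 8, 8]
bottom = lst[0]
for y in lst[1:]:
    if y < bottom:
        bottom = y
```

Minimum of [16, 17, 18, 8, 8]
`bottom` takes the values: 16 → 8

Answer: 8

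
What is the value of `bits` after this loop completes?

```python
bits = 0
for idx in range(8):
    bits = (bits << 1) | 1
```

Build 8 consecutive 1-bits: 0b11111111
`bits` takes the values: 0 → 1 → 3 → 7 → 15 → 31 → 63 → 127 → 255

Answer: 255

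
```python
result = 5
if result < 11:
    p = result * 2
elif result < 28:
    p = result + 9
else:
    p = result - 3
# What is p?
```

Trace:
`result = 5` → result = 5
`if result < 11: ...` → result < 11 is True → p = 10
So p = 10

Answer: 10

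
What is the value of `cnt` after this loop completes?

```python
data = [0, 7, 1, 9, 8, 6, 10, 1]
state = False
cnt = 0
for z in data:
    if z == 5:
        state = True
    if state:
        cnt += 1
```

Count elements after first 5 in [0, 7, 1, 9, 8, 6, 10, 1]
`cnt` takes the values: 0

Answer: 0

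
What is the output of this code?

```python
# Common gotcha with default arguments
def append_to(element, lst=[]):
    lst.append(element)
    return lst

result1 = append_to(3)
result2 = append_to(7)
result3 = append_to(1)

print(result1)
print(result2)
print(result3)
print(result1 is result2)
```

Key concept: mutable default argument gotcha.
Step by step:
`result1 = append_to(3)` → result1 = [3]
`result2 = append_to(7)` → result1 = [3, 7] (same object as result2); result2 = [3, 7] (same object as result1)
`result3 = append_to(1)` → result1 = [3, 7, 1] (same object as result2, result3); result2 = [3, 7, 1] (same object as result1, result3); result3 = [3, 7, 1] (same object as result1, result2)
`print(result1)` → prints [3, 7, 1]
`print(result2)` → prints [3, 7, 1]
`print(result3)` → prints [3, 7, 1]
`print(result1 is result2)` → prints True

Answer:
[3, 7, 1]
[3, 7, 1]
[3, 7, 1]
True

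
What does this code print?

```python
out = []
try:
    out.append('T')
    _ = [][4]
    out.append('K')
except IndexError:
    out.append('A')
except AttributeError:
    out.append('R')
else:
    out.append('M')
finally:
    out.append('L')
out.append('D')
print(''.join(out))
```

Execution trace: 'T' (try body) → 'A' (except IndexError) → 'L' (finally) → 'D' (after the try/except). Output: TALD

Answer: TALD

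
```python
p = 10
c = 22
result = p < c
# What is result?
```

Trace:
`p = 10` → p = 10
`c = 22` → c = 22
`result = p < c` → result = True
So result = True

Answer: True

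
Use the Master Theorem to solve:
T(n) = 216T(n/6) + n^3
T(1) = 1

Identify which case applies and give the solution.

a=216, b=6, f(n)=n^3. log_6(216) = 3. Since c=3 = 3, Case 2 applies: T(n) = Θ(n^log_b(a) · log n) = O(n^3 log n).

Answer: O(n^3 log n) - Case 2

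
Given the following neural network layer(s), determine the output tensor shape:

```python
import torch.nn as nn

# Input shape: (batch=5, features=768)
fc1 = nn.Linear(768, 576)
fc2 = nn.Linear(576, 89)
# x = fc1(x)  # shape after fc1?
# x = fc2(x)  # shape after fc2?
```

Input: (5, 768) -> after fc1: (5, 576) -> Output: (5, 89)

Answer: (5, 89)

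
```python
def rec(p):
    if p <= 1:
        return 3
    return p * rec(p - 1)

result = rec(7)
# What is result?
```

rec(7) = 7 * 6 * 5 * 4 * 3 * 2 * 3 = 15120

Answer: 15120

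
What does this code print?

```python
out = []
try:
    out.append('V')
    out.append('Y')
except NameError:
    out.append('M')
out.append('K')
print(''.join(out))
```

Execution trace: 'V' (try body) → 'Y' (try body, no exception) → 'K' (after the try/except). Output: VYK

Answer: VYK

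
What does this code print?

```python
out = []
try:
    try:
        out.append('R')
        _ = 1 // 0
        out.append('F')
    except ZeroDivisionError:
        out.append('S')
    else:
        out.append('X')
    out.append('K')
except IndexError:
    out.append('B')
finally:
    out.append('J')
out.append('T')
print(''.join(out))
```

Execution trace: 'R' (inner try body) → 'S' (inner except ZeroDivisionError) → 'K' (try body, no exception) → 'J' (finally) → 'T' (after the try/except). Output: RSKJT

Answer: RSKJT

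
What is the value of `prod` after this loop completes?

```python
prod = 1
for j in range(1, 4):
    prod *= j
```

3! = 6
`prod` takes the values: 1 → 2 → 6

Answer: 6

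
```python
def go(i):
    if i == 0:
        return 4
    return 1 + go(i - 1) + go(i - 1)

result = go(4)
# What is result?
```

go(i) = 1 + 2·go(i-1), go(0)=4. Closed form: (4+1)·2^4 - 1 = 79.

Answer: 79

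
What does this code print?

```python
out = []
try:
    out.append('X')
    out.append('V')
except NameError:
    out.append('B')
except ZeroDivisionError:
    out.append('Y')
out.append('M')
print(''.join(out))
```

Execution trace: 'X' (try body) → 'V' (try body, no exception) → 'M' (after the try/except). Output: XVM

Answer: XVM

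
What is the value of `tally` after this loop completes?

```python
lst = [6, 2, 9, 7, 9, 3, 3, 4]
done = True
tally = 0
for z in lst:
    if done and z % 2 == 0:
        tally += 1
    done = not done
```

Count even values at even positions
`tally` takes the values: 0 → 1

Answer: 1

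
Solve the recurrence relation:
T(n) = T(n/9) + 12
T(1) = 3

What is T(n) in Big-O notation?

Each step divides n by 9 and adds 12. After log_9(n) steps we reach T(1)=3. So T(n) = 12·log_9(n) + 3 = O(log n).

Answer: O(log n)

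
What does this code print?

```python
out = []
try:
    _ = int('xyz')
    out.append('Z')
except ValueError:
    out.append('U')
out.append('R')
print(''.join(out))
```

Execution trace: 'U' (except ValueError) → 'R' (after the try/except). Output: UR

Answer: UR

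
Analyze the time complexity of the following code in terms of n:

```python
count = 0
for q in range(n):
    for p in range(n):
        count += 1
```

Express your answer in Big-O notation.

Each loop level contributes: n × n. Multiplying the contributions gives O(n^2).

Answer: O(n^2)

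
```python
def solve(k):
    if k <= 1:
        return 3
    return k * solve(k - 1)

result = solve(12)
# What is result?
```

solve(12) = 12 * 11 * 10 * 9 * 8 * 7 * 6 * 5 * 4 * 3 * 2 * 3 = 1437004800

Answer: 1437004800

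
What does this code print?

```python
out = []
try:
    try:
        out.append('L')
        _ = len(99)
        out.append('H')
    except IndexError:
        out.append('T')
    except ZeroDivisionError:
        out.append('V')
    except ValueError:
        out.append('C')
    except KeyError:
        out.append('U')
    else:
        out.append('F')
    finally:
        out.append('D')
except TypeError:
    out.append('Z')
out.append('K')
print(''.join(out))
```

Execution trace: 'L' (try body) → 'D' (finally) → 'Z' (outer except TypeError) → 'K' (after the try/except). Output: LDZK

Answer: LDZK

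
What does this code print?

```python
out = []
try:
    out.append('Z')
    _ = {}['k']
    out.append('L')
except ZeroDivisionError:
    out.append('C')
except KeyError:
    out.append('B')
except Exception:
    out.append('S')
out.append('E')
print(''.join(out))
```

Execution trace: 'Z' (try body) → 'B' (except KeyError) → 'E' (after the try/except). Output: ZBE

Answer: ZBE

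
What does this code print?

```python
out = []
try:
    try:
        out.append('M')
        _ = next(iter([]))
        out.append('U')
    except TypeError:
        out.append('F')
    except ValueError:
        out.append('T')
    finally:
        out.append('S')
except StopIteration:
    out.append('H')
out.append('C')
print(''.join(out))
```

Execution trace: 'M' (inner try body) → 'S' (inner finally) → 'H' (outer except StopIteration) → 'C' (after the try/except). Output: MSHC

Answer: MSHC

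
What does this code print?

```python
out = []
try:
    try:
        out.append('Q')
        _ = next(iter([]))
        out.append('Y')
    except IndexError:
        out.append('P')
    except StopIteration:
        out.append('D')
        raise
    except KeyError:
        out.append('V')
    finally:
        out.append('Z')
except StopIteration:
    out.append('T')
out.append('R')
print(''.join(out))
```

Execution trace: 'Q' (inner try body) → 'D' (inner except StopIteration) → 'Z' (inner finally) → 'T' (outer except StopIteration) → 'R' (after the try/except). Output: QDZTR

Answer: QDZTR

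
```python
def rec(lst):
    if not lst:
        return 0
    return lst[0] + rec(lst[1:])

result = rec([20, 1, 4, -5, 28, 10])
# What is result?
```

20 + 1 + 4 + (-5) + 28 + 10 + 0 = 58

Answer: 58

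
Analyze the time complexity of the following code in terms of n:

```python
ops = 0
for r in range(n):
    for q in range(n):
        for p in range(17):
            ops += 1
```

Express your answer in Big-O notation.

Each loop level contributes: n × n × 1. Multiplying the contributions gives O(n^2).

Answer: O(n^2)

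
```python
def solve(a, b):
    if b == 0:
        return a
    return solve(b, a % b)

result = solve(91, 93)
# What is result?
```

solve(91, 93) -> solve(93, 91) -> solve(91, 2) -> solve(2, 1) -> solve(1, 0) -> 1

Answer: 1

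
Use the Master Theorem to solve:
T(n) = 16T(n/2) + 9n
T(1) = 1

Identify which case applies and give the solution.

a=16, b=2, f(n)=9n. log_2(16) = 4. Since c=1 < 4, Case 1 applies: T(n) = Θ(n^log_b(a)) = O(n^4).

Answer: O(n^4) - Case 1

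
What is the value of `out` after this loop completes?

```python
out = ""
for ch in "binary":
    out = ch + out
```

Reverse 'binary'
`out` takes the values: "" → "b" → "ib" → "nib" → "anib" → "ranib" → "yranib"

Answer: "yranib"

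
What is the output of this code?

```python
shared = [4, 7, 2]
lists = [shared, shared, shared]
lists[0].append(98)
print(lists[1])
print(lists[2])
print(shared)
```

Key concept: list of same reference.
Step by step:
`shared = [4, 7, 2]` → shared = [4, 7, 2]
`lists = [shared, shared, shared]` → lists = [[4, 7, 2], [4, 7, 2], [4, 7, 2]]
`lists[0].append(98)` → shared = [4, 7, 2, 98]; lists = [[4, 7, 2, 98], [4, 7, 2, 98], [4, 7, 2, 98]]
`print(lists[1])` → prints [4, 7, 2, 98]
`print(lists[2])` → prints [4, 7, 2, 98]
`print(shared)` → prints [4, 7, 2, 98]

Answer:
[4, 7, 2, 98]
[4, 7, 2, 98]
[4, 7, 2, 98]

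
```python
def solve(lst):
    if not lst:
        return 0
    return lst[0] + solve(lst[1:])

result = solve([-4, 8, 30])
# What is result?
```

(-4) + 8 + 30 + 0 = 34

Answer: 34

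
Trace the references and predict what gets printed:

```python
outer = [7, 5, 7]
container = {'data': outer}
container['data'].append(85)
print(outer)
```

Key concept: dict holds reference to list.
Step by step:
`outer = [7, 5, 7]` → outer = [7, 5, 7]
`container = {'data': outer}` → container = {'data': [7, 5, 7]}
`container['data'].append(85)` → outer = [7, 5, 7, 85]; container = {'data': [7, 5, 7, 85]}
`print(outer)` → prints [7, 5, 7, 85]

Answer: [7, 5, 7, 85]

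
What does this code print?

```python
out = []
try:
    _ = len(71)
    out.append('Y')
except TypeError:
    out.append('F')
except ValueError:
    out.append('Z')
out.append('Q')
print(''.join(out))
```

Execution trace: 'F' (except TypeError) → 'Q' (after the try/except). Output: FQ

Answer: FQ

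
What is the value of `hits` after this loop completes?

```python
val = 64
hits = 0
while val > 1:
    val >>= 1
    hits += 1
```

Count right shifts until 1
`hits` takes the values: 0 → 1 → 2 → 3 → 4 → 5 → 6

Answer: 6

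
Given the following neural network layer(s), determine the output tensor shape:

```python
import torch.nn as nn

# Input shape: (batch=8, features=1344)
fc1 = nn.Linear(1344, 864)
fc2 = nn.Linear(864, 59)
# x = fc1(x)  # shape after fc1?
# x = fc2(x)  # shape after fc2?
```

Input: (8, 1344) -> after fc1: (8, 864) -> Output: (8, 59)

Answer: (8, 59)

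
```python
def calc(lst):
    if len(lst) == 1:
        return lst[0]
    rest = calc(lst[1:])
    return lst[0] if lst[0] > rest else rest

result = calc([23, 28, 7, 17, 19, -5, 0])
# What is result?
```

Recursive max over [23, 28, 7, 17, 19, -5, 0] = 28

Answer: 28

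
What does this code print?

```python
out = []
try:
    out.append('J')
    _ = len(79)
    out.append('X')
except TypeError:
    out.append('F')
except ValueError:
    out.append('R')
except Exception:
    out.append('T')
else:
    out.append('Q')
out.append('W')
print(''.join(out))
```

Execution trace: 'J' (try body) → 'F' (except TypeError) → 'W' (after the try/except). Output: JFW

Answer: JFW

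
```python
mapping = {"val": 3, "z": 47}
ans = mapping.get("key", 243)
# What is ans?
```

Trace:
`mapping = {"val": 3, "z": 47}` → mapping = {'val': 3, 'z': 47}
`ans = mapping.get("key", 243)` → ans = 243
So ans = 243

Answer: 243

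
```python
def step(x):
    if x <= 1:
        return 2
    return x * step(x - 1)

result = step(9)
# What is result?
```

step(9) = 9 * 8 * 7 * 6 * 5 * 4 * 3 * 2 * 2 = 725760

Answer: 725760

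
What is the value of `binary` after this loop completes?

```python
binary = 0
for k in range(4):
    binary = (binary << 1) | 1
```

Build 4 consecutive 1-bits: 0b1111
`binary` takes the values: 0 → 1 → 3 → 7 → 15

Answer: 15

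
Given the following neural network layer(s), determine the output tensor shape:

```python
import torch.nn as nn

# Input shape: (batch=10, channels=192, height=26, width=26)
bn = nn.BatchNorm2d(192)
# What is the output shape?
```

Input: (10, 192, 26, 26) -> Output: (10, 192, 26, 26)

Answer: (10, 192, 26, 26)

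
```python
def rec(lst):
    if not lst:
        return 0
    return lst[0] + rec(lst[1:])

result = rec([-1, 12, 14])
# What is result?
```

(-1) + 12 + 14 + 0 = 25

Answer: 25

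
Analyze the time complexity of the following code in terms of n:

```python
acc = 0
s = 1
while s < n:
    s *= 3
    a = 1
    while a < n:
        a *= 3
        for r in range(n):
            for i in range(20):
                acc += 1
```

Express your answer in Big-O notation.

Each loop level contributes: log n × log n × n × 1. Multiplying the contributions gives O(n log² n).

Answer: O(n log² n)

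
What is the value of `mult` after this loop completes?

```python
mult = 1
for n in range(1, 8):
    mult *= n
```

7! = 5040
`mult` takes the values: 1 → 2 → 6 → 24 → 120 → 720 → 5040

Answer: 5040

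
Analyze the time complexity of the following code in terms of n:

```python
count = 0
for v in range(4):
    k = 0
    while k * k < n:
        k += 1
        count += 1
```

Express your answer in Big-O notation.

Each loop level contributes: 1 × √n. Multiplying the contributions gives O(√n).

Answer: O(√n)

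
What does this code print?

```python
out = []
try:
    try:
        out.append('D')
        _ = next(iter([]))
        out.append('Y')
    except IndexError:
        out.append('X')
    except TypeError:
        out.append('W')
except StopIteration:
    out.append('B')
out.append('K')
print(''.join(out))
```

Execution trace: 'D' (try body) → 'B' (outer except StopIteration) → 'K' (after the try/except). Output: DBK

Answer: DBK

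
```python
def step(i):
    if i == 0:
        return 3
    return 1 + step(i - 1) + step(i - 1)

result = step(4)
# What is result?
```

step(i) = 1 + 2·step(i-1), step(0)=3. Closed form: (3+1)·2^4 - 1 = 63.

Answer: 63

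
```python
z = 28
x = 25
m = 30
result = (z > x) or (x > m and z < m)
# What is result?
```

Trace:
`z = 28` → z = 28
`x = 25` → x = 25
`m = 30` → m = 30
`result = (z > x) or (x > m and z < m)` → result = True
So result = True

Answer: True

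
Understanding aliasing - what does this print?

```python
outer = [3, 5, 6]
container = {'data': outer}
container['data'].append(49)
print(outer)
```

Key concept: dict holds reference to list.
Step by step:
`outer = [3, 5, 6]` → outer = [3, 5, 6]
`container = {'data': outer}` → container = {'data': [3, 5, 6]}
`container['data'].append(49)` → outer = [3, 5, 6, 49]; container = {'data': [3, 5, 6, 49]}
`print(outer)` → prints [3, 5, 6, 49]

Answer: [3, 5, 6, 49]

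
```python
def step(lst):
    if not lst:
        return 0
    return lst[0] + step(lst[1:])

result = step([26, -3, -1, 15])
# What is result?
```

26 + (-3) + (-1) + 15 + 0 = 37

Answer: 37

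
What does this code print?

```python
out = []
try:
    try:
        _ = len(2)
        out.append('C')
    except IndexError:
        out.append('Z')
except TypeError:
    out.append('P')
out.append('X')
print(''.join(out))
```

Execution trace: 'P' (outer except TypeError) → 'X' (after the try/except). Output: PX

Answer: PX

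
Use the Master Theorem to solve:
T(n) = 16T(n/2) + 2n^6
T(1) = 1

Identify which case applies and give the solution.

a=16, b=2, f(n)=2n^6. log_2(16) = 4. Since c=6 > 4 and the regularity condition holds (16(n/2)^6 = (16/2^6)n^6 with 16/2^6 < 1), Case 3 applies: T(n) = Θ(f(n)) = O(n^6).

Answer: O(n^6) - Case 3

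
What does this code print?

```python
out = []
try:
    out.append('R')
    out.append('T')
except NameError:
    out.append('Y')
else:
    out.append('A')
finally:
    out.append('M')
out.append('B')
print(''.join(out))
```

Execution trace: 'R' (try body) → 'T' (try body, no exception) → 'A' (else) → 'M' (finally) → 'B' (after the try/except). Output: RTAMB

Answer: RTAMB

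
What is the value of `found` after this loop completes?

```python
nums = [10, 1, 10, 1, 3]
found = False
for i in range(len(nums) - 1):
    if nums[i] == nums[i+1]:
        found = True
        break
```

Check consecutive duplicates in [10, 1, 10, 1, 3]
`found` takes the values: False

Answer: False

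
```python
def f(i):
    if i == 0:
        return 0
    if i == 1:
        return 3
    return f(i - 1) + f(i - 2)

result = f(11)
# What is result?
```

Build up from base cases: f(0)=0, f(1)=3, f(2)=3, f(3)=6, f(4)=9, f(5)=15, f(6)=24, ..., f(11)=267

Answer: 267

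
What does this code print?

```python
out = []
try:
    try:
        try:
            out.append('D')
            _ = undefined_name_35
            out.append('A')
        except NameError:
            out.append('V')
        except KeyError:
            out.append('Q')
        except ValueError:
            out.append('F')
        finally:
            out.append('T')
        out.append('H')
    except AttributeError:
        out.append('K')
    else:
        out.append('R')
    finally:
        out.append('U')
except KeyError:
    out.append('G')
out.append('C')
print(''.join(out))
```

Execution trace: 'D' (inner try body) → 'V' (inner except NameError) → 'T' (inner finally) → 'H' (try body, no exception) → 'R' (else) → 'U' (finally) → 'C' (after the try/except). Output: DVTHRUC

Answer: DVTHRUC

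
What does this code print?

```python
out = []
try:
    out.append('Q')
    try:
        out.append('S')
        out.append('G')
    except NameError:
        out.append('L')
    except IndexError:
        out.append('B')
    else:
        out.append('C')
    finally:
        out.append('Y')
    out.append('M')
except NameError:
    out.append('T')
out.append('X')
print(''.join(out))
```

Execution trace: 'Q' (try body) → 'S' (inner try body) → 'G' (inner try body, no exception) → 'C' (inner else) → 'Y' (inner finally) → 'M' (try body, no exception) → 'X' (after the try/except). Output: QSGCYMX

Answer: QSGCYMX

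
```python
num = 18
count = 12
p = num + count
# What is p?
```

Trace:
`num = 18` → num = 18
`count = 12` → count = 12
`p = num + count` → p = 30
So p = 30

Answer: 30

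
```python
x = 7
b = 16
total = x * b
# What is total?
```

Trace:
`x = 7` → x = 7
`b = 16` → b = 16
`total = x * b` → total = 112
So total = 112

Answer: 112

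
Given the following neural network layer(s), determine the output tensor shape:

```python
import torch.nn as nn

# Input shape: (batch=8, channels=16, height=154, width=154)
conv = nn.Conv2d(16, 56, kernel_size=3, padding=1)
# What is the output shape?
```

Input: (8, 16, 154, 154) -> Output: (8, 56, 154, 154)

Answer: (8, 56, 154, 154)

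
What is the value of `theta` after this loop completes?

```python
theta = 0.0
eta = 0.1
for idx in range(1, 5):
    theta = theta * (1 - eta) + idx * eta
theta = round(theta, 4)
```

Moving average with lr=0.1
`theta` takes the values: 0.0 → 0.1 → 0.29 → 0.561 → 0.9049

Answer: 0.9049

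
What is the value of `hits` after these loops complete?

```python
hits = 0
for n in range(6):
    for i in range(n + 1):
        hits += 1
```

Triangle: 1 + 2 + ... + 6
`hits` takes the values: 0 → 1 → 2 → 3 → 4 → 5 → 6 → 7 → 8 → 9 → 10 → 11 → 12 → 13 → 14 → 15 → 16 → 17 → 18 → 19 → 20 → 21

Answer: 21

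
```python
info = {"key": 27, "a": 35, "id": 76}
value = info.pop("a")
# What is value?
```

Trace:
`info = {"key": 27, "a": 35, "id": 76}` → info = {'key': 27, 'a': 35, 'id': 76}
`value = info.pop("a")` → info = {'key': 27, 'id': 76}; value = 35
So value = 35

Answer: 35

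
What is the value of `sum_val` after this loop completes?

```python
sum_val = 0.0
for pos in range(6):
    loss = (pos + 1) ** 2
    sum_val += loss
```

Sum of squared losses 1² + 2² + ... + 6²
`sum_val` takes the values: 0.0 → 1.0 → 5.0 → 14.0 → 30.0 → 55.0 → 91.0

Answer: 91.0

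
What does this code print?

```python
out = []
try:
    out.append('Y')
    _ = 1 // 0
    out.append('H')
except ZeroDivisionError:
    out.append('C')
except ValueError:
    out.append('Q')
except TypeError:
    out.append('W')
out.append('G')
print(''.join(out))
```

Execution trace: 'Y' (try body) → 'C' (except ZeroDivisionError) → 'G' (after the try/except). Output: YCG

Answer: YCG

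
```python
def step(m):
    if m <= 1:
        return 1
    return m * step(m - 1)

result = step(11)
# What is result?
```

step(11) = 11 * 10 * 9 * 8 * 7 * 6 * 5 * 4 * 3 * 2 * 1 = 39916800

Answer: 39916800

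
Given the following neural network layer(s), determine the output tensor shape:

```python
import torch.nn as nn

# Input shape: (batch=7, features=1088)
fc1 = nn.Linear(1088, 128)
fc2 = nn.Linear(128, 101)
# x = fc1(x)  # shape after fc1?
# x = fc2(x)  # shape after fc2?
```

Input: (7, 1088) -> after fc1: (7, 128) -> Output: (7, 101)

Answer: (7, 101)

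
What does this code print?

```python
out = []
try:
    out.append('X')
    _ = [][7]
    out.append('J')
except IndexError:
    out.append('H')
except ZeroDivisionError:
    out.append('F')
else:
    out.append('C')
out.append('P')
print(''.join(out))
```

Execution trace: 'X' (try body) → 'H' (except IndexError) → 'P' (after the try/except). Output: XHP

Answer: XHP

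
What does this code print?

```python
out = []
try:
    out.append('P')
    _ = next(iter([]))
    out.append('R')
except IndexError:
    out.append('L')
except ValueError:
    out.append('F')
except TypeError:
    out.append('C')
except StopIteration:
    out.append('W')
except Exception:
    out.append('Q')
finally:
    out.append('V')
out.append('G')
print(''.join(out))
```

Execution trace: 'P' (try body) → 'W' (except StopIteration) → 'V' (finally) → 'G' (after the try/except). Output: PWVG

Answer: PWVG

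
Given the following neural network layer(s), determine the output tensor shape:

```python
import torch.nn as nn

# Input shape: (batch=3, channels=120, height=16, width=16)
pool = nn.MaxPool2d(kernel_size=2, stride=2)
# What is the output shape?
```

Input: (3, 120, 16, 16) -> Output: (3, 120, 8, 8)

Answer: (3, 120, 8, 8)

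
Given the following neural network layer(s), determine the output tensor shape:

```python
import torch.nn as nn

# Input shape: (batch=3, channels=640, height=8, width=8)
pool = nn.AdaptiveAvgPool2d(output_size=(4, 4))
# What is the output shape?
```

Input: (3, 640, 8, 8) -> Output: (3, 640, 4, 4)

Answer: (3, 640, 4, 4)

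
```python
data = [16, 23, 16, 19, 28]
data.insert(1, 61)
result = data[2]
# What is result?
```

Trace:
`data = [16, 23, 16, 19, 28]` → data = [16, 23, 16, 19, 28]
`data.insert(1, 61)` → data = [16, 61, 23, 16, 19, 28]
`result = data[2]` → result = 23
So result = 23

Answer: 23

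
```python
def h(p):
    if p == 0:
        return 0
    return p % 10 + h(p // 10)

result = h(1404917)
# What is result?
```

Sum of digits of 1404917: 7 + 1 + 9 + 4 + 0 + 4 + 1 = 26

Answer: 26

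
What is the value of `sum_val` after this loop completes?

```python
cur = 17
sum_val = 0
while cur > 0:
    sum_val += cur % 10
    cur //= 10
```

Sum digits of 17
`sum_val` takes the values: 0 → 7 → 8

Answer: 8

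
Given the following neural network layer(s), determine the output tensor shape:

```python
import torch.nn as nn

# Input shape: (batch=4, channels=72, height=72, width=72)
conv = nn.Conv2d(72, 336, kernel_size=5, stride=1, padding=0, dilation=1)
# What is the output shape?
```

Input: (4, 72, 72, 72) -> Output: (4, 336, 68, 68)

Answer: (4, 336, 68, 68)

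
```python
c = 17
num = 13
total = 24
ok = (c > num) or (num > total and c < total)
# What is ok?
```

Trace:
`c = 17` → c = 17
`num = 13` → num = 13
`total = 24` → total = 24
`ok = (c > num) or (num > total and c < total)` → ok = True
So ok = True

Answer: True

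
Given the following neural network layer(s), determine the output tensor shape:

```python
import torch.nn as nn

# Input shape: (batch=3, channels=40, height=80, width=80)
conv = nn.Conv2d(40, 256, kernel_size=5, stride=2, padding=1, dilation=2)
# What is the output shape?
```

Input: (3, 40, 80, 80) -> Output: (3, 256, 37, 37)

Answer: (3, 256, 37, 37)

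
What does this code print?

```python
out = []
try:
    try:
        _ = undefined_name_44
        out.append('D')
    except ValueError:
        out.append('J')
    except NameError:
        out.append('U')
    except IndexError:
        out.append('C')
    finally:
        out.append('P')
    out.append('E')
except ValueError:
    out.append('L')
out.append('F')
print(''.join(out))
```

Execution trace: 'U' (inner except NameError) → 'P' (inner finally) → 'E' (try body, no exception) → 'F' (after the try/except). Output: UPEF

Answer: UPEF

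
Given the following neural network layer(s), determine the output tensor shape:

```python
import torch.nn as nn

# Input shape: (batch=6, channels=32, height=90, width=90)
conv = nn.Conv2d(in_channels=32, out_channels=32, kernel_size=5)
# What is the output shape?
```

Input: (6, 32, 90, 90) -> Output: (6, 32, 86, 86)

Answer: (6, 32, 86, 86)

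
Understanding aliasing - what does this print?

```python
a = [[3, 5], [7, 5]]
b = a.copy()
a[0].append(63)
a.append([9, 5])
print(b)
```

Key concept: shallow copy with nested lists.
Step by step:
`a = [[3, 5], [7, 5]]` → a = [[3, 5], [7, 5]]
`b = a.copy()` → b = [[3, 5], [7, 5]]
`a[0].append(63)` → a = [[3, 5, 63], [7, 5]]; b = [[3, 5, 63], [7, 5]]
`a.append([9, 5])` → a = [[3, 5, 63], [7, 5], [9, 5]]
`print(b)` → prints [[3, 5, 63], [7, 5]]

Answer: [[3, 5, 63], [7, 5]]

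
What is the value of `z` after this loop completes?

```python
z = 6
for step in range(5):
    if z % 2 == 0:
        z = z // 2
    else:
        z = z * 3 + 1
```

Collatz-style transformation from 6
`z` takes the values: 6 → 3 → 10 → 5 → 16 → 8

Answer: 8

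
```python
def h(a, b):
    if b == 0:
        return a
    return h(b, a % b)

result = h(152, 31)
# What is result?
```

h(152, 31) -> h(31, 28) -> h(28, 3) -> h(3, 1) -> h(1, 0) -> 1

Answer: 1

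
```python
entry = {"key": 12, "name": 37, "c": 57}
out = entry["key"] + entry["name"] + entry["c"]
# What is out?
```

Trace:
`entry = {"key": 12, "name": 37, "c": 57}` → entry = {'key': 12, 'name': 37, 'c': 57}
`out = entry["key"] + entry["name"] + entry["c"]` → out = 106
So out = 106

Answer: 106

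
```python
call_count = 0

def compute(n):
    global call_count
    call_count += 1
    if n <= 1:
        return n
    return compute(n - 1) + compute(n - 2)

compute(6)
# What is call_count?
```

Calls(n) = 1 + Calls(n-1) + Calls(n-2); Calls(0)=Calls(1)=1. For n=6 this gives 25.

Answer: 25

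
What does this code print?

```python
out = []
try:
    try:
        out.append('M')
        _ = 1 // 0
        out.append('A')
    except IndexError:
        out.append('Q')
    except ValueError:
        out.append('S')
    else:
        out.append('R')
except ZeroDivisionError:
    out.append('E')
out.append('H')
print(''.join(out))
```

Execution trace: 'M' (inner try body) → 'E' (outer except ZeroDivisionError) → 'H' (after the try/except). Output: MEH

Answer: MEH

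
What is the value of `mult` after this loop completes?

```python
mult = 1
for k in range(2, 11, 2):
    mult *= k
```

Product of even numbers 2 to 10
`mult` takes the values: 1 → 2 → 8 → 48 → 384 → 3840

Answer: 3840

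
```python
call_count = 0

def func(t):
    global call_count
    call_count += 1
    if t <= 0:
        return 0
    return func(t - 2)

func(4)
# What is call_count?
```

Linear recursion stepping by 2: 3 calls from t=4 down to ≤0.

Answer: 3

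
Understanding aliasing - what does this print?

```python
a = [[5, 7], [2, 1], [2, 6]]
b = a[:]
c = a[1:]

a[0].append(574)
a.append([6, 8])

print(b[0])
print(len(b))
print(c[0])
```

Key concept: slice with nested mutation.
Step by step:
`a = [[5, 7], [2, 1], [2, 6]]` → a = [[5, 7], [2, 1], [2, 6]]
`b = a[:]` → b = [[5, 7], [2, 1], [2, 6]]
`c = a[1:]` → c = [[2, 1], [2, 6]]
`a[0].append(574)` → a = [[5, 7, 574], [2, 1], [2, 6]]; b = [[5, 7, 574], [2, 1], [2, 6]]
`a.append([6, 8])` → a = [[5, 7, 574], [2, 1], [2, 6], [6, 8]]
`print(b[0])` → prints [5, 7, 574]
`print(len(b))` → prints 3
`print(c[0])` → prints [2, 1]

Answer:
[5, 7, 574]
3
[2, 1]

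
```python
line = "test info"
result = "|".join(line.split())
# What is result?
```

Trace:
`line = "test info"` → line = 'test info'
`result = "|".join(line.split())` → result = 'test|info'
So result = 'test|info'

Answer: 'test|info'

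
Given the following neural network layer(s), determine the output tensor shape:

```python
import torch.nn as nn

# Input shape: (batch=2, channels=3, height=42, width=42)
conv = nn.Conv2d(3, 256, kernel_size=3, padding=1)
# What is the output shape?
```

Input: (2, 3, 42, 42) -> Output: (2, 256, 42, 42)

Answer: (2, 256, 42, 42)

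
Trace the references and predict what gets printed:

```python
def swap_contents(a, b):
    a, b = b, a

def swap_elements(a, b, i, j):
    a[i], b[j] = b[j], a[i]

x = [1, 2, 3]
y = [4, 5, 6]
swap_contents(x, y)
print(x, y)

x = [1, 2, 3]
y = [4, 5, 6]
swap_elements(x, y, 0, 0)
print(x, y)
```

Key concept: parameter rebinding vs mutation.
Step by step:
`x = [1, 2, 3]` → x = [1, 2, 3]
`y = [4, 5, 6]` → y = [4, 5, 6]
`swap_contents(x, y)` → no visible change to tracked variables
`print(x, y)` → prints [1, 2, 3] [4, 5, 6]
`x = [1, 2, 3]` → x = [1, 2, 3]
`y = [4, 5, 6]` → y = [4, 5, 6]
`swap_elements(x, y, 0, 0)` → x = [4, 2, 3]; y = [1, 5, 6]
`print(x, y)` → prints [4, 2, 3] [1, 5, 6]

Answer:
[1, 2, 3] [4, 5, 6]
[4, 2, 3] [1, 5, 6]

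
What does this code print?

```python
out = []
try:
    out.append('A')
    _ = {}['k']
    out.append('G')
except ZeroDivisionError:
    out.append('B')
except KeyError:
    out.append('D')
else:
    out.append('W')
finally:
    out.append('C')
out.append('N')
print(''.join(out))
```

Execution trace: 'A' (try body) → 'D' (except KeyError) → 'C' (finally) → 'N' (after the try/except). Output: ADCN

Answer: ADCN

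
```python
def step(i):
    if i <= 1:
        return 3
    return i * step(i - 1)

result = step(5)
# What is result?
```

step(5) = 5 * 4 * 3 * 2 * 3 = 360

Answer: 360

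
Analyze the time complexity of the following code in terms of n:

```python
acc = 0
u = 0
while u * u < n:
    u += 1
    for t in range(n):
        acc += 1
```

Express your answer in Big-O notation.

Each loop level contributes: √n × n. Multiplying the contributions gives O(n√n).

Answer: O(n√n)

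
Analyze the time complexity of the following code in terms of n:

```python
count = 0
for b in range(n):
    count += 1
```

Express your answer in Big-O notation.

Each loop level contributes: n. Multiplying the contributions gives O(n).

Answer: O(n)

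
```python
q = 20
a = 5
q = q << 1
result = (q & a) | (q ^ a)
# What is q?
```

Trace:
`q = 20` → q = 20
`a = 5` → a = 5
`q = q << 1` → q = 40
`result = (q & a) | (q ^ a)` → result = 45
So q = 40

Answer: 40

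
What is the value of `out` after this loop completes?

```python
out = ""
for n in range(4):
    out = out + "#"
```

Repeat '#' 4 times
`out` takes the values: "" → "#" → "##" → "###" → "####"

Answer: "####"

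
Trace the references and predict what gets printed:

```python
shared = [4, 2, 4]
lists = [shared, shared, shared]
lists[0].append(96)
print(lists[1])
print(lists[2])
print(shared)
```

Key concept: list of same reference.
Step by step:
`shared = [4, 2, 4]` → shared = [4, 2, 4]
`lists = [shared, shared, shared]` → lists = [[4, 2, 4], [4, 2, 4], [4, 2, 4]]
`lists[0].append(96)` → shared = [4, 2, 4, 96]; lists = [[4, 2, 4, 96], [4, 2, 4, 96], [4, 2, 4, 96]]
`print(lists[1])` → prints [4, 2, 4, 96]
`print(lists[2])` → prints [4, 2, 4, 96]
`print(shared)` → prints [4, 2, 4, 96]

Answer:
[4, 2, 4, 96]
[4, 2, 4, 96]
[4, 2, 4, 96]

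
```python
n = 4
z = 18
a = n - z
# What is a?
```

Trace:
`n = 4` → n = 4
`z = 18` → z = 18
`a = n - z` → a = -14
So a = -14

Answer: -14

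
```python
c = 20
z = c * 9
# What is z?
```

Trace:
`c = 20` → c = 20
`z = c * 9` → z = 180
So z = 180

Answer: 180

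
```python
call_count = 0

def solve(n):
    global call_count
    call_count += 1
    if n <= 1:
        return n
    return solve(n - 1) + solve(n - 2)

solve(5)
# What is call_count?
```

Calls(n) = 1 + Calls(n-1) + Calls(n-2); Calls(0)=Calls(1)=1. For n=5 this gives 15.

Answer: 15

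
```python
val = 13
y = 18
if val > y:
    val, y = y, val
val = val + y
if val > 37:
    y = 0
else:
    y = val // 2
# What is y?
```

Trace:
`val = 13` → val = 13
`y = 18` → y = 18
`if val > y: ...` → val > y is False → no variable changes
`val = val + y` → val = 31
`if val > 37: ...` → val > 37 is False, take else branch → y = 15
So y = 15

Answer: 15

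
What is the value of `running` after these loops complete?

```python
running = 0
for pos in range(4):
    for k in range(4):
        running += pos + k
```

Sum of all pos+k for pos,k in 4x4
`running` takes the values: 0 → 1 → 3 → 6 → 7 → 9 → 12 → 16 → 18 → 21 → 25 → 30 → 33 → 37 → 42 → 48

Answer: 48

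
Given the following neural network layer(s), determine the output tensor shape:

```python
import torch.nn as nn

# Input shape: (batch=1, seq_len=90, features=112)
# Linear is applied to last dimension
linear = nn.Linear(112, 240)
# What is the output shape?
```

Input: (1, 90, 112) -> Output: (1, 90, 240)

Answer: (1, 90, 240)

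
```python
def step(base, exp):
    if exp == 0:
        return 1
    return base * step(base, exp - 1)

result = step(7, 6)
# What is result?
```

step(7, 6) = 7 * 7 * 7 * 7 * 7 * 7 = 117649

Answer: 117649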